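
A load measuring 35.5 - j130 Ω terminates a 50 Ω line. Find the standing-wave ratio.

Γ = (Z_L − Z_0)/(Z_L + Z_0) = (-14.5 − j130)/(85.5 − j130)
|Γ| = 131/156 = 0.841
VSWR = (1 + |Γ|)/(1 − |Γ|) = 1.84/0.159

VSWR ≈ 11.6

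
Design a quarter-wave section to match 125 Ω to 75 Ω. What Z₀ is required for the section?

Z_qwt = √(Z_0·R_L) = √(75 × 125) = √9375

Z_qwt ≈ 96.8 Ω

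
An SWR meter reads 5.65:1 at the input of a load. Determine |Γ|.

|Γ| = (S − 1)/(S + 1) = (5.65 − 1)/(5.65 + 1) = 4.65/6.65

|Γ| ≈ 0.699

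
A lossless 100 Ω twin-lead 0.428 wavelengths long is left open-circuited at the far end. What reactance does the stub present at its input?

βl = 2π × 0.428 = 154°
tan(βl) = -0.486
For an open-circuited stub, Z_in = −jZ_0·cot(βl) = −jZ_0/tan(βl)

X_in ≈ 206 Ω (inductive)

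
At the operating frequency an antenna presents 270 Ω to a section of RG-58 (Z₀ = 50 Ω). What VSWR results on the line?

Γ = (270 − 50)/(270 + 50) = 0.688
VSWR = (1 + 0.688)/(1 − 0.688)

VSWR ≈ 5.4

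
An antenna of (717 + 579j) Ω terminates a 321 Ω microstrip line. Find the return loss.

Γ = (396 + j579)/(1038 + j579), |Γ| = 0.59
RL = −20·log₁₀|Γ| = −20·log₁₀(0.59)

RL ≈ 4.58 dB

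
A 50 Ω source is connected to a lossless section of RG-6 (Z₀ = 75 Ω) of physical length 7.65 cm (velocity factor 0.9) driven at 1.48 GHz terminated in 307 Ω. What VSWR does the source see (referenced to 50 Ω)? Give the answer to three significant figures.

λ = v/f = 0.9·c / 1.48 GHz = 0.182 m
βl = 2π·l/λ = 2π × 0.419 = 151°
tan(βl) = -0.555
Z_in = Z_0·(Z_L + jZ_0·tanβl)/(Z_0 + jZ_L·tanβl) = 65.1 + j106 Ω
Γ_s = (Z_in − Z_s)/(Z_in + Z_s) = (15.1 + j106)/(115 + j106), |Γ_s| = 0.686
VSWR = (1 + |Γ_s|)/(1 − |Γ_s|)

VSWR ≈ 5.36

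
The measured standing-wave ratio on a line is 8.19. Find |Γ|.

|Γ| = (S − 1)/(S + 1) = (8.19 − 1)/(8.19 + 1) = 7.19/9.19

|Γ| ≈ 0.782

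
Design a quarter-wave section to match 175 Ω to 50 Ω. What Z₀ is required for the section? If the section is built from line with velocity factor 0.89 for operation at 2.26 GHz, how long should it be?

Z_qwt = √(Z_0·R_L) = √(50 × 175) = √8750
λ = 0.89·c/f = 0.118 m, so l = λ/4 = 0.0295 m

Z_qwt ≈ 93.5 Ω; length ≈ 2.95 cm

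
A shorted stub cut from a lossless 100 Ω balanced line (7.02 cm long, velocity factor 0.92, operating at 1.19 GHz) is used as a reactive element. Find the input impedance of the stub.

Z_in ≈ −j291 Ω

λ = v/f = 0.92·c / 1.19 GHz = 0.232 m
βl = 2π·l/λ = 2π × 0.303 = 109°
tan(βl) = -2.91
For a shorted stub, Z_in = jZ_0·tan(βl)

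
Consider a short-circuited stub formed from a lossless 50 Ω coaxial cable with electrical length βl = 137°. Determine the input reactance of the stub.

tan(βl) = -0.933
For a short-circuited stub, Z_in = jZ_0·tan(βl)

X_in ≈ -46.6 Ω (capacitive)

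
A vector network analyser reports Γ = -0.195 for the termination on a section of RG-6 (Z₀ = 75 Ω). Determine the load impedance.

Z_L ≈ 50.5 Ω

Z_L = Z_0·(1 + Γ)/(1 − Γ) = 75·(0.805)/(1.2)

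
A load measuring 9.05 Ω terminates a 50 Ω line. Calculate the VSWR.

VSWR ≈ 5.52

Γ = (9.05 − 50)/(9.05 + 50) = -0.693
VSWR = (1 + 0.693)/(1 − 0.693)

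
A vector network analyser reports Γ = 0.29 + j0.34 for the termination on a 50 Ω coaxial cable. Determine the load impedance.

Z_L = Z_0·(1 + Γ)/(1 − Γ) = 50·(1.29 + j0.34)/(0.71 − j0.34)

Z_L ≈ 64.6 + j54.9 Ω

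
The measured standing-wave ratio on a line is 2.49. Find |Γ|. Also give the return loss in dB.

|Γ| = (S − 1)/(S + 1) = (2.49 − 1)/(2.49 + 1) = 1.49/3.49
RL = −20·log₁₀|Γ| = −20·log₁₀(0.427)

|Γ| ≈ 0.427; return loss ≈ 7.39 dB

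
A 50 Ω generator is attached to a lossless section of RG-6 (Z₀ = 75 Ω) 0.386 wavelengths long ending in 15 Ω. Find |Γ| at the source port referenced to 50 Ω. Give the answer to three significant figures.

|Γ| ≈ 0.676

βl = 2π × 0.386 = 139°
tan(βl) = -0.871
Z_in = Z_0·(Z_L + jZ_0·tanβl)/(Z_0 + jZ_L·tanβl) = 25.6 − j60.8 Ω
Γ_s = (Z_in − Z_s)/(Z_in + Z_s) = (-24.4 − j60.8)/(75.6 − j60.8), |Γ_s| = 0.676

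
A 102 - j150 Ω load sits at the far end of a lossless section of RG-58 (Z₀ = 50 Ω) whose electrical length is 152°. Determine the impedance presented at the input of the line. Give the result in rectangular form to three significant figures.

tan(βl) = tan(152°) = -0.532
Z_in = Z_0·(Z_L + jZ_0·tanβl)/(Z_0 + jZ_L·tanβl)
     = 50·(102 − j177)/(-29.8 − j54.2)

Z_in ≈ 85.5 + j141 Ω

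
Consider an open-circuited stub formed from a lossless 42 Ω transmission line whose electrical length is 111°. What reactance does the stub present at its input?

X_in ≈ 16.1 Ω (inductive)

tan(βl) = -2.61
For an open-circuited stub, Z_in = −jZ_0·cot(βl) = −jZ_0/tan(βl)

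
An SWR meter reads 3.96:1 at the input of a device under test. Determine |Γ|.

|Γ| = (S − 1)/(S + 1) = (3.96 − 1)/(3.96 + 1) = 2.96/4.96

|Γ| ≈ 0.597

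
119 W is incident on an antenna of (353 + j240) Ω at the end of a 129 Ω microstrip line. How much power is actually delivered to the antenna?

P_delivered ≈ 74.8 W

|Γ| = |(224 + j240)/(482 + j240)| = 0.61
|Γ|² = 0.372
P_refl = |Γ|²·P_inc = 44.2 W, P_del = (1 − |Γ|²)·P_inc = 74.8 W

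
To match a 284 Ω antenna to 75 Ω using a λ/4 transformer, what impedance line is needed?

Z_qwt = √(Z_0·R_L) = √(75 × 284) = √21300

Z_qwt ≈ 146 Ω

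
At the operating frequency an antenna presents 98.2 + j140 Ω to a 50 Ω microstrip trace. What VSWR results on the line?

Γ = (Z_L − Z_0)/(Z_L + Z_0) = (48.2 + j140)/(148.2 + j140)
|Γ| = 148/204 = 0.726
VSWR = (1 + |Γ|)/(1 − |Γ|) = 1.73/0.274

VSWR ≈ 6.31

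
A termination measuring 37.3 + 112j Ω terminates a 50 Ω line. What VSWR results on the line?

VSWR ≈ 8.7

Γ = (Z_L − Z_0)/(Z_L + Z_0) = (-12.7 + j112)/(87.3 + j112)
|Γ| = 113/142 = 0.794
VSWR = (1 + |Γ|)/(1 − |Γ|) = 1.79/0.206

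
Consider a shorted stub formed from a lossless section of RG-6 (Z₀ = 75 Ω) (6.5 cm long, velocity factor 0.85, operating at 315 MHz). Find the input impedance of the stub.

Z_in ≈ +j41.4 Ω

λ = v/f = 0.85·c / 315 MHz = 0.81 m
βl = 2π·l/λ = 2π × 0.0803 = 28.9°
tan(βl) = 0.552
For a shorted stub, Z_in = jZ_0·tan(βl)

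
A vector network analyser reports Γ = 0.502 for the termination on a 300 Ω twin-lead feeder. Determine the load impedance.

Z_L = Z_0·(1 + Γ)/(1 − Γ) = 300·(1.5)/(0.498)

Z_L ≈ 905 Ω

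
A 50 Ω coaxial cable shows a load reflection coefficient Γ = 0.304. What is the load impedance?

Z_L ≈ 93.7 Ω

Z_L = Z_0·(1 + Γ)/(1 − Γ) = 50·(1.3)/(0.696)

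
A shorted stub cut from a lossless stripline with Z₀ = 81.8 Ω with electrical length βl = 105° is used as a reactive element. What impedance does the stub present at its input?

tan(βl) = -3.73
For a shorted stub, Z_in = jZ_0·tan(βl)

Z_in ≈ −j305 Ω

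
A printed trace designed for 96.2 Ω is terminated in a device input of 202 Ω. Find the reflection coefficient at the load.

Γ = 0.355

Γ = (Z_L − Z_0)/(Z_L + Z_0) = (202 − 96.2)/(202 + 96.2) = 105.8/298.2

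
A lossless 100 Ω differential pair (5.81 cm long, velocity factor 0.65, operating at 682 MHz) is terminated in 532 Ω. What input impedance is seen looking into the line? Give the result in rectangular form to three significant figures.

Z_in ≈ 20.5 − j29.1 Ω

λ = v/f = 0.65·c / 682 MHz = 0.286 m
βl = 2π·l/λ = 2π × 0.203 = 73.2°
tan(βl) = tan(73.2°) = 3.3
Z_in = Z_0·(Z_L + jZ_0·tanβl)/(Z_0 + jZ_L·tanβl)
     = 100·(532 + j330)/(100 + j1760)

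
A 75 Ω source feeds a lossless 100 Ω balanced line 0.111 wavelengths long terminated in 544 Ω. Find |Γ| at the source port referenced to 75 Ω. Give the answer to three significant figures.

|Γ| ≈ 0.713

βl = 2π × 0.111 = 40°
tan(βl) = 0.838
Z_in = Z_0·(Z_L + jZ_0·tanβl)/(Z_0 + jZ_L·tanβl) = 42.5 − j110 Ω
Γ_s = (Z_in − Z_s)/(Z_in + Z_s) = (-32.5 − j110)/(118 − j110), |Γ_s| = 0.713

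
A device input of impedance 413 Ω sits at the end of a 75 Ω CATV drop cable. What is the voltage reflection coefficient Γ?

Γ = 0.693

Γ = (Z_L − Z_0)/(Z_L + Z_0) = (413 − 75)/(413 + 75) = 338/488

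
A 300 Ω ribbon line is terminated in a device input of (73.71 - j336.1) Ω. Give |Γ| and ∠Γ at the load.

Γ = (Z_L − Z_0)/(Z_L + Z_0) = (-226.3 − j336.1)/(373.7 − j336.1)
|Γ| = 405/503 = 0.806

Γ ≈ 0.806 ∠ -82°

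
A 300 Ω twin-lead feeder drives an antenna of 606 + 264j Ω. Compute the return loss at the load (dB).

RL ≈ 7.37 dB

Γ = (306 + j264)/(906 + j264), |Γ| = 0.428
RL = −20·log₁₀|Γ| = −20·log₁₀(0.428)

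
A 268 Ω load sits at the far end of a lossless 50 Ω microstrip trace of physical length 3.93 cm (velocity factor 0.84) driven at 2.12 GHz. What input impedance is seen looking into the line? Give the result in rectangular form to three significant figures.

λ = v/f = 0.84·c / 2.12 GHz = 0.119 m
βl = 2π·l/λ = 2π × 0.331 = 119°
tan(βl) = tan(119°) = -1.8
Z_in = Z_0·(Z_L + jZ_0·tanβl)/(Z_0 + jZ_L·tanβl)
     = 50·(268 − j90.1)/(50 − j483)

Z_in ≈ 12.1 + j26.5 Ω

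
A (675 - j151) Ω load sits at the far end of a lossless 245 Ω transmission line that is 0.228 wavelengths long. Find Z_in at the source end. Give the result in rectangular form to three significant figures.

Z_in ≈ 84.3 − j11 Ω

βl = 2π × 0.228 = 82.1°
tan(βl) = tan(82.1°) = 7.19
Z_in = Z_0·(Z_L + jZ_0·tanβl)/(Z_0 + jZ_L·tanβl)
     = 245·(675 + j1610)/(1330 + j4850)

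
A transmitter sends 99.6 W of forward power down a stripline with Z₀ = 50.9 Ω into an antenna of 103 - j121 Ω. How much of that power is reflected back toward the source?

P_reflected ≈ 45.1 W

|Γ| = |(52.1 − j121)/(153.9 − j121)| = 0.673
|Γ|² = 0.453
P_refl = |Γ|²·P_inc = 45.1 W, P_del = (1 − |Γ|²)·P_inc = 54.5 W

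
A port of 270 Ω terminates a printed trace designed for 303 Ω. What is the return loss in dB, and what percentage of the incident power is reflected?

RL ≈ 24.8 dB; 0.332% of incident power reflected

Γ = (270 − 303)/(270 + 303) = -0.0576
RL = −20·log₁₀(0.0576) = 24.8 dB
P_refl/P_inc = |Γ|² = 0.00332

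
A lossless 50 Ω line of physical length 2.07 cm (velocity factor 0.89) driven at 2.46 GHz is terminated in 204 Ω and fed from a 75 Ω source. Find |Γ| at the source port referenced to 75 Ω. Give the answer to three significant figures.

λ = v/f = 0.89·c / 2.46 GHz = 0.109 m
βl = 2π·l/λ = 2π × 0.191 = 68.7°
tan(βl) = 2.56
Z_in = Z_0·(Z_L + jZ_0·tanβl)/(Z_0 + jZ_L·tanβl) = 14 − j18.2 Ω
Γ_s = (Z_in − Z_s)/(Z_in + Z_s) = (-61 − j18.2)/(89 − j18.2), |Γ_s| = 0.701

|Γ| ≈ 0.701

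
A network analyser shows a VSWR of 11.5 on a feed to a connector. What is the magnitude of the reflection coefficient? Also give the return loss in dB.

|Γ| = (S − 1)/(S + 1) = (11.5 − 1)/(11.5 + 1) = 10.5/12.5
RL = −20·log₁₀|Γ| = −20·log₁₀(0.84)

|Γ| ≈ 0.84; return loss ≈ 1.51 dB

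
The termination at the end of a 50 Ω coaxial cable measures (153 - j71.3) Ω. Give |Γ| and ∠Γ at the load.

Γ = (Z_L − Z_0)/(Z_L + Z_0) = (103 − j71.3)/(203 − j71.3)
|Γ| = 125/215 = 0.582

Γ ≈ 0.582 ∠ -15.3°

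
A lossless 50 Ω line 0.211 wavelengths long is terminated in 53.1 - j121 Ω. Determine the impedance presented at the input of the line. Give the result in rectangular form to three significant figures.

Z_in ≈ 6.83 + j4.68 Ω

βl = 2π × 0.211 = 76°
tan(βl) = tan(76°) = 4
Z_in = Z_0·(Z_L + jZ_0·tanβl)/(Z_0 + jZ_L·tanβl)
     = 50·(53.1 + j78.9)/(534 + j212)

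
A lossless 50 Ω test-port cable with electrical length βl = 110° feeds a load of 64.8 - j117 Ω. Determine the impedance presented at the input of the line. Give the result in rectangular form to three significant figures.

tan(βl) = tan(110°) = -2.75
Z_in = Z_0·(Z_L + jZ_0·tanβl)/(Z_0 + jZ_L·tanβl)
     = 50·(64.8 − j254)/(-271 − j178)

Z_in ≈ 13.1 + j38.2 Ω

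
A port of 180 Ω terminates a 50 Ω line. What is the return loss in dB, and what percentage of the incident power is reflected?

RL ≈ 4.96 dB; 31.9% of incident power reflected

Γ = (180 − 50)/(180 + 50) = 0.565
RL = −20·log₁₀(0.565) = 4.96 dB
P_refl/P_inc = |Γ|² = 0.319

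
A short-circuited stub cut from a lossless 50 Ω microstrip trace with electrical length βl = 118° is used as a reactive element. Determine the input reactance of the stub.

tan(βl) = -1.88
For a short-circuited stub, Z_in = jZ_0·tan(βl)

X_in ≈ -94 Ω (capacitive)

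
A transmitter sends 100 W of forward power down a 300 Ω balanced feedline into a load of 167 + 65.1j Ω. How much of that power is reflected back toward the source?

|Γ| = |(-133 + j65.1)/(467 + j65.1)| = 0.314
|Γ|² = 0.0986
P_refl = |Γ|²·P_inc = 9.86 W, P_del = (1 − |Γ|²)·P_inc = 90.1 W

P_reflected ≈ 9.86 W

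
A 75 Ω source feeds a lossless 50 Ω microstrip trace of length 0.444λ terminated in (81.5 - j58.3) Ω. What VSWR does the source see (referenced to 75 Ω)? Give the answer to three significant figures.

VSWR ≈ 1.81

βl = 2π × 0.444 = 160°
tan(βl) = -0.367
Z_in = Z_0·(Z_L + jZ_0·tanβl)/(Z_0 + jZ_L·tanβl) = 135 + j7.2 Ω
Γ_s = (Z_in − Z_s)/(Z_in + Z_s) = (60 + j7.2)/(210 + j7.2), |Γ_s| = 0.288
VSWR = (1 + |Γ_s|)/(1 − |Γ_s|)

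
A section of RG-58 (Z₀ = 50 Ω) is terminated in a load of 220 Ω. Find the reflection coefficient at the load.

Γ = (Z_L − Z_0)/(Z_L + Z_0) = (220 − 50)/(220 + 50) = 170/270

Γ = 0.63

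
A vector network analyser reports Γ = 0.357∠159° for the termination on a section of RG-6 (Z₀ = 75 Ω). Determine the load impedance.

Z_L ≈ 36.5 + j10.7 Ω

Z_L = Z_0·(1 + Γ)/(1 − Γ) = 75·(0.667 + j0.128)/(1.33 − j0.128)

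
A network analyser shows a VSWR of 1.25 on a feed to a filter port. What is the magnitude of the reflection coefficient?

|Γ| = (S − 1)/(S + 1) = (1.25 − 1)/(1.25 + 1) = 0.25/2.25

|Γ| ≈ 0.111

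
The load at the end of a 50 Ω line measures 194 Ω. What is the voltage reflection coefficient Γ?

Γ = 0.59

Γ = (Z_L − Z_0)/(Z_L + Z_0) = (194 − 50)/(194 + 50) = 144/244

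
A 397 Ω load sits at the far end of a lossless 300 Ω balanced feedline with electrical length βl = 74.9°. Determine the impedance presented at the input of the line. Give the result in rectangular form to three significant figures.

tan(βl) = tan(74.9°) = 3.71
Z_in = Z_0·(Z_L + jZ_0·tanβl)/(Z_0 + jZ_L·tanβl)
     = 300·(397 + j1110)/(300 + j1470)

Z_in ≈ 233 − j33.3 Ω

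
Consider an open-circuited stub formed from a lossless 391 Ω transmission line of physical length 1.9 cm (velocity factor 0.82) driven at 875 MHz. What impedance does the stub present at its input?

Z_in ≈ −j865 Ω

λ = v/f = 0.82·c / 875 MHz = 0.281 m
βl = 2π·l/λ = 2π × 0.0676 = 24.3°
tan(βl) = 0.452
For an open-circuited stub, Z_in = −jZ_0·cot(βl) = −jZ_0/tan(βl)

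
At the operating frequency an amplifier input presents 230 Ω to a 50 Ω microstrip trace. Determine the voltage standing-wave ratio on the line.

VSWR ≈ 4.6

Γ = (230 − 50)/(230 + 50) = 0.643
VSWR = (1 + 0.643)/(1 − 0.643)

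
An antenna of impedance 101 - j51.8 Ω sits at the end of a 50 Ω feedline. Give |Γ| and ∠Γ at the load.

Γ ≈ 0.455 ∠ -26.5°

Γ = (Z_L − Z_0)/(Z_L + Z_0) = (51 − j51.8)/(151 − j51.8)
|Γ| = 72.7/160 = 0.455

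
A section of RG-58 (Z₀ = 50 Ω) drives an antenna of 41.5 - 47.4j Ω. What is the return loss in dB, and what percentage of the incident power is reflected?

RL ≈ 6.61 dB; 21.8% of incident power reflected

Γ = (-8.5 − j47.4)/(91.5 − j47.4), |Γ| = 0.467
RL = −20·log₁₀(0.467) = 6.61 dB
P_refl/P_inc = |Γ|² = 0.218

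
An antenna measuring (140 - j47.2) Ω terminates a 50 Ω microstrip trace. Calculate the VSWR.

VSWR ≈ 3.16

Γ = (Z_L − Z_0)/(Z_L + Z_0) = (90 − j47.2)/(190 − j47.2)
|Γ| = 102/196 = 0.519
VSWR = (1 + |Γ|)/(1 − |Γ|) = 1.52/0.481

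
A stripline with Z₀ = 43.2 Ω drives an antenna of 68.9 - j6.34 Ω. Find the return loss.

Γ = (25.7 − j6.34)/(112.1 − j6.34), |Γ| = 0.236
RL = −20·log₁₀|Γ| = −20·log₁₀(0.236)

RL ≈ 12.6 dB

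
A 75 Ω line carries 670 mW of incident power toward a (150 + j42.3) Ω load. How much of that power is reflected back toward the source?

P_reflected ≈ 94.8 mW

|Γ| = |(75 + j42.3)/(225 + j42.3)| = 0.376
|Γ|² = 0.141
P_refl = |Γ|²·P_inc = 94.8 mW, P_del = (1 − |Γ|²)·P_inc = 575 mW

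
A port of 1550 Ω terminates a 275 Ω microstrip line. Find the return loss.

RL ≈ 3.12 dB

Γ = (1550 − 275)/(1550 + 275) = 0.699
RL = −20·log₁₀|Γ| = −20·log₁₀(0.699)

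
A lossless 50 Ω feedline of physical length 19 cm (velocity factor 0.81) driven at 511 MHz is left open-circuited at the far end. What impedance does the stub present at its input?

λ = v/f = 0.81·c / 511 MHz = 0.476 m
βl = 2π·l/λ = 2π × 0.4 = 144°
tan(βl) = -0.731
For an open-circuited stub, Z_in = −jZ_0·cot(βl) = −jZ_0/tan(βl)

Z_in ≈ +j68.4 Ω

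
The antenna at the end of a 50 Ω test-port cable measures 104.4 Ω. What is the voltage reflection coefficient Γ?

Γ = (Z_L − Z_0)/(Z_L + Z_0) = (104.4 − 50)/(104.4 + 50) = 54.4/154.4

Γ = 0.352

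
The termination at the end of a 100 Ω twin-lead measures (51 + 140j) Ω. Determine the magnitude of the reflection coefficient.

|Γ| ≈ 0.72

Γ = (Z_L − Z_0)/(Z_L + Z_0) = (-49 + j140)/(151 + j140)
|Γ| = 148/206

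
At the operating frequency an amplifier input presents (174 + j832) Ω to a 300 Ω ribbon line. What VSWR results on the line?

VSWR ≈ 15.5

Γ = (Z_L − Z_0)/(Z_L + Z_0) = (-126 + j832)/(474 + j832)
|Γ| = 841/958 = 0.879
VSWR = (1 + |Γ|)/(1 − |Γ|) = 1.88/0.121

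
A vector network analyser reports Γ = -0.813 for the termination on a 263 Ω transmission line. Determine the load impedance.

Z_L ≈ 27.1 Ω

Z_L = Z_0·(1 + Γ)/(1 − Γ) = 263·(0.187)/(1.81)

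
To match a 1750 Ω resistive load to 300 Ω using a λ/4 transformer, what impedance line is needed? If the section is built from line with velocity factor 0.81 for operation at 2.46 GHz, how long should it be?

Z_qwt = √(Z_0·R_L) = √(300 × 1750) = √525000
λ = 0.81·c/f = 0.0988 m, so l = λ/4 = 0.0247 m

Z_qwt ≈ 725 Ω; length ≈ 2.47 cm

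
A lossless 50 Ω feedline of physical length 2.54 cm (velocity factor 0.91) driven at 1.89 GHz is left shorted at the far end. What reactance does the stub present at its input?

λ = v/f = 0.91·c / 1.89 GHz = 0.144 m
βl = 2π·l/λ = 2π × 0.176 = 63.3°
tan(βl) = 1.99
For a shorted stub, Z_in = jZ_0·tan(βl)

X_in ≈ 99.4 Ω (inductive)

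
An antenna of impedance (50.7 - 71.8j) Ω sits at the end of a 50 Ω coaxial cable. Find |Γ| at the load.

|Γ| ≈ 0.581

Γ = (Z_L − Z_0)/(Z_L + Z_0) = (0.7 − j71.8)/(100.7 − j71.8)
|Γ| = 71.8/124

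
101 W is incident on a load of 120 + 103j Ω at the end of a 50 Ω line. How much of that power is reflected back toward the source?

|Γ| = |(70 + j103)/(170 + j103)| = 0.627
|Γ|² = 0.393
P_refl = |Γ|²·P_inc = 39.6 W, P_del = (1 − |Γ|²)·P_inc = 61.4 W

P_reflected ≈ 39.6 W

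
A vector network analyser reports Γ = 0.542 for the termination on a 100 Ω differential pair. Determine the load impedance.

Z_L = Z_0·(1 + Γ)/(1 − Γ) = 100·(1.54)/(0.458)

Z_L ≈ 337 Ω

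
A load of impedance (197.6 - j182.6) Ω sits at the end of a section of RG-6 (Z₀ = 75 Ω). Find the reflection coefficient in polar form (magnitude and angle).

Γ = (Z_L − Z_0)/(Z_L + Z_0) = (122.6 − j182.6)/(272.6 − j182.6)
|Γ| = 220/328 = 0.67

Γ ≈ 0.67 ∠ -22.3°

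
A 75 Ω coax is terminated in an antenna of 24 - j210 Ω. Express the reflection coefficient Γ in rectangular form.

Γ ≈ 0.724 − j0.584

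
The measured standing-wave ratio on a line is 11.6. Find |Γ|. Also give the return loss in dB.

|Γ| = (S − 1)/(S + 1) = (11.6 − 1)/(11.6 + 1) = 10.6/12.6
RL = −20·log₁₀|Γ| = −20·log₁₀(0.841)

|Γ| ≈ 0.841; return loss ≈ 1.5 dB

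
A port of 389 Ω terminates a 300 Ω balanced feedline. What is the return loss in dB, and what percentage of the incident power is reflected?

RL ≈ 17.8 dB; 1.67% of incident power reflected

Γ = (389 − 300)/(389 + 300) = 0.129
RL = −20·log₁₀(0.129) = 17.8 dB
P_refl/P_inc = |Γ|² = 0.0167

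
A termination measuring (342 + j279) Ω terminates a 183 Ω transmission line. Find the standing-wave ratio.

VSWR ≈ 3.35

Γ = (Z_L − Z_0)/(Z_L + Z_0) = (159 + j279)/(525 + j279)
|Γ| = 321/595 = 0.54
VSWR = (1 + |Γ|)/(1 − |Γ|) = 1.54/0.46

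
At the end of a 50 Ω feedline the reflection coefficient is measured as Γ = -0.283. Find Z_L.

Z_L ≈ 27.9 Ω

Z_L = Z_0·(1 + Γ)/(1 − Γ) = 50·(0.717)/(1.28)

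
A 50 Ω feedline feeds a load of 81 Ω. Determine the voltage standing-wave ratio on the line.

VSWR ≈ 1.62

Γ = (81 − 50)/(81 + 50) = 0.237
VSWR = (1 + 0.237)/(1 − 0.237)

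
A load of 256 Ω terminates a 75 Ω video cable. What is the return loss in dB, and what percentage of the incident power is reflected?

Γ = (256 − 75)/(256 + 75) = 0.547
RL = −20·log₁₀(0.547) = 5.24 dB
P_refl/P_inc = |Γ|² = 0.299

RL ≈ 5.24 dB; 29.9% of incident power reflected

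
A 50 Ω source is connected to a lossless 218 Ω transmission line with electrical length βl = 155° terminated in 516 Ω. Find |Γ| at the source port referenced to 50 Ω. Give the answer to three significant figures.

|Γ| ≈ 0.797

tan(βl) = -0.466
Z_in = Z_0·(Z_L + jZ_0·tanβl)/(Z_0 + jZ_L·tanβl) = 283 + j211 Ω
Γ_s = (Z_in − Z_s)/(Z_in + Z_s) = (233 + j211)/(333 + j211), |Γ_s| = 0.797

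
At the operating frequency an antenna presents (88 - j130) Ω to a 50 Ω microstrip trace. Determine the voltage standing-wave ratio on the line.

Γ = (Z_L − Z_0)/(Z_L + Z_0) = (38 − j130)/(138 − j130)
|Γ| = 135/190 = 0.714
VSWR = (1 + |Γ|)/(1 − |Γ|) = 1.71/0.286

VSWR ≈ 6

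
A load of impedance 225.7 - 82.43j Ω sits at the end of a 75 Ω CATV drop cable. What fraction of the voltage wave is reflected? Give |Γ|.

Γ = (Z_L − Z_0)/(Z_L + Z_0) = (150.7 − j82.43)/(300.7 − j82.43)
|Γ| = 172/312

|Γ| ≈ 0.551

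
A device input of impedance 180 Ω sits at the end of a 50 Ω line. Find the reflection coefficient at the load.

Γ = 0.565

Γ = (Z_L − Z_0)/(Z_L + Z_0) = (180 − 50)/(180 + 50) = 130/230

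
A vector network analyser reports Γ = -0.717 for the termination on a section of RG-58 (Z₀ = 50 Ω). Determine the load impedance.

Z_L = Z_0·(1 + Γ)/(1 − Γ) = 50·(0.283)/(1.72)

Z_L ≈ 8.24 Ω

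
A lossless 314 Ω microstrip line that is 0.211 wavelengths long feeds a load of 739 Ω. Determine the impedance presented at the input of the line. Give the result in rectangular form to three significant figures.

Z_in ≈ 140 − j63.6 Ω

βl = 2π × 0.211 = 76°
tan(βl) = tan(76°) = 4
Z_in = Z_0·(Z_L + jZ_0·tanβl)/(Z_0 + jZ_L·tanβl)
     = 314·(739 + j1260)/(314 + j2960)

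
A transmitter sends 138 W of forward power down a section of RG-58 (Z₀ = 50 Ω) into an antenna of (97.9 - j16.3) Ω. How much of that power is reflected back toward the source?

|Γ| = |(47.9 − j16.3)/(147.9 − j16.3)| = 0.34
|Γ|² = 0.116
P_refl = |Γ|²·P_inc = 16 W, P_del = (1 − |Γ|²)·P_inc = 122 W

P_reflected ≈ 16 W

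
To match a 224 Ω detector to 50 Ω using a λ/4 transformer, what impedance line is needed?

Z_qwt = √(Z_0·R_L) = √(50 × 224) = √11200

Z_qwt ≈ 106 Ω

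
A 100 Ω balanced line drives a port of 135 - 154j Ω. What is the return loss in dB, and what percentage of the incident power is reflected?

Γ = (35 − j154)/(235 − j154), |Γ| = 0.562
RL = −20·log₁₀(0.562) = 5 dB
P_refl/P_inc = |Γ|² = 0.316

RL ≈ 5 dB; 31.6% of incident power reflected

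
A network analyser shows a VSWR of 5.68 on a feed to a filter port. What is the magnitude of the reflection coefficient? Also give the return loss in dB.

|Γ| ≈ 0.701; return loss ≈ 3.09 dB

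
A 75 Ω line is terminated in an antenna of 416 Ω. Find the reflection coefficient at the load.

Γ = (Z_L − Z_0)/(Z_L + Z_0) = (416 − 75)/(416 + 75) = 341/491

Γ = 0.695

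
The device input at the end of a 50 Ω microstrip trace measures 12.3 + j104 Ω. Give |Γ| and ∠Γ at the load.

Γ ≈ 0.912 ∠ 50.8°

Γ = (Z_L − Z_0)/(Z_L + Z_0) = (-37.7 + j104)/(62.3 + j104)
|Γ| = 111/121 = 0.912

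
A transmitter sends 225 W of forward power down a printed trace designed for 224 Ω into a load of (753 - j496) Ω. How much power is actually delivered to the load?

P_delivered ≈ 126 W

|Γ| = |(529 − j496)/(977 − j496)| = 0.662
|Γ|² = 0.438
P_refl = |Γ|²·P_inc = 98.6 W, P_del = (1 − |Γ|²)·P_inc = 126 W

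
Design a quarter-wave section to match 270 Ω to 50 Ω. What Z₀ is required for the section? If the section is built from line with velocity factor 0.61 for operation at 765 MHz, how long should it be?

Z_qwt ≈ 116 Ω; length ≈ 5.98 cm

Z_qwt = √(Z_0·R_L) = √(50 × 270) = √13500
λ = 0.61·c/f = 0.239 m, so l = λ/4 = 0.0598 m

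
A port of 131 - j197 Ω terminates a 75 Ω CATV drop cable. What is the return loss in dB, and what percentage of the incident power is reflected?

RL ≈ 2.87 dB; 51.6% of incident power reflected

Γ = (56 − j197)/(206 − j197), |Γ| = 0.719
RL = −20·log₁₀(0.719) = 2.87 dB
P_refl/P_inc = |Γ|² = 0.516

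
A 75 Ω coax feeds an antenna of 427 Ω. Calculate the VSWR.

VSWR ≈ 5.69

Γ = (427 − 75)/(427 + 75) = 0.701
VSWR = (1 + 0.701)/(1 − 0.701)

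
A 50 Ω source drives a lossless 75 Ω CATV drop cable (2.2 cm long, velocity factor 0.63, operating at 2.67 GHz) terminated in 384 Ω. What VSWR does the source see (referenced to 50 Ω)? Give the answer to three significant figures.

VSWR ≈ 4.03

λ = v/f = 0.63·c / 2.67 GHz = 0.0708 m
βl = 2π·l/λ = 2π × 0.311 = 112°
tan(βl) = -2.49
Z_in = Z_0·(Z_L + jZ_0·tanβl)/(Z_0 + jZ_L·tanβl) = 16.9 + j28.8 Ω
Γ_s = (Z_in − Z_s)/(Z_in + Z_s) = (-33.1 + j28.8)/(66.9 + j28.8), |Γ_s| = 0.602
VSWR = (1 + |Γ_s|)/(1 − |Γ_s|)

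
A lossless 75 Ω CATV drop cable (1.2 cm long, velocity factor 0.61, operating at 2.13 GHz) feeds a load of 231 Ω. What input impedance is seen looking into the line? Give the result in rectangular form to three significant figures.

Z_in ≈ 38.4 − j52 Ω

λ = v/f = 0.61·c / 2.13 GHz = 0.0859 m
βl = 2π·l/λ = 2π × 0.14 = 50.3°
tan(βl) = tan(50.3°) = 1.2
Z_in = Z_0·(Z_L + jZ_0·tanβl)/(Z_0 + jZ_L·tanβl)
     = 75·(231 + j90.3)/(75 + j278)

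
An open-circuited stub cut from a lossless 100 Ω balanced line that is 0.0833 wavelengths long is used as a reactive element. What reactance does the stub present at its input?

X_in ≈ -173 Ω (capacitive)

βl = 2π × 0.0833 = 30°
tan(βl) = 0.577
For an open-circuited stub, Z_in = −jZ_0·cot(βl) = −jZ_0/tan(βl)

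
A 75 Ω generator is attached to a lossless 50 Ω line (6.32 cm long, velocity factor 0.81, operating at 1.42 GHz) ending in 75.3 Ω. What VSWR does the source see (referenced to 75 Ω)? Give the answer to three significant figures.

VSWR ≈ 1.83

λ = v/f = 0.81·c / 1.42 GHz = 0.171 m
βl = 2π·l/λ = 2π × 0.369 = 133°
tan(βl) = -1.07
Z_in = Z_0·(Z_L + jZ_0·tanβl)/(Z_0 + jZ_L·tanβl) = 44.8 + j18.8 Ω
Γ_s = (Z_in − Z_s)/(Z_in + Z_s) = (-30.2 + j18.8)/(120 + j18.8), |Γ_s| = 0.293
VSWR = (1 + |Γ_s|)/(1 − |Γ_s|)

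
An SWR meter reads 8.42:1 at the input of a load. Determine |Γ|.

|Γ| = (S − 1)/(S + 1) = (8.42 − 1)/(8.42 + 1) = 7.42/9.42

|Γ| ≈ 0.788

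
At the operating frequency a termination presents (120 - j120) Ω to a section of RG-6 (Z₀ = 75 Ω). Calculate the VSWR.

Γ = (Z_L − Z_0)/(Z_L + Z_0) = (45 − j120)/(195 − j120)
|Γ| = 128/229 = 0.56
VSWR = (1 + |Γ|)/(1 − |Γ|) = 1.56/0.44

VSWR ≈ 3.54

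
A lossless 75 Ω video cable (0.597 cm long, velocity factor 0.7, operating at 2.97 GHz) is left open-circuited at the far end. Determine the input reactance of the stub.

X_in ≈ -128 Ω (capacitive)

λ = v/f = 0.7·c / 2.97 GHz = 0.0707 m
βl = 2π·l/λ = 2π × 0.0844 = 30.4°
tan(βl) = 0.587
For an open-circuited stub, Z_in = −jZ_0·cot(βl) = −jZ_0/tan(βl)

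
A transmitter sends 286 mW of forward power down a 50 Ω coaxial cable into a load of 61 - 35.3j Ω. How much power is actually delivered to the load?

P_delivered ≈ 257 mW

|Γ| = |(11 − j35.3)/(111 − j35.3)| = 0.317
|Γ|² = 0.101
P_refl = |Γ|²·P_inc = 28.8 mW, P_del = (1 − |Γ|²)·P_inc = 257 mW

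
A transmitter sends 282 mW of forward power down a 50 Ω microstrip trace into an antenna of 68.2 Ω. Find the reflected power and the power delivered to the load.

P_reflected ≈ 6.69 mW; P_delivered ≈ 275 mW

Γ = (68.2 − 50)/(68.2 + 50) = 0.154
|Γ|² = 0.0237
P_refl = |Γ|²·P_inc = 6.69 mW, P_del = (1 − |Γ|²)·P_inc = 275 mW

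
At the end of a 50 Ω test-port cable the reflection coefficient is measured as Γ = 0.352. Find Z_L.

Z_L ≈ 104 Ω

Z_L = Z_0·(1 + Γ)/(1 − Γ) = 50·(1.35)/(0.648)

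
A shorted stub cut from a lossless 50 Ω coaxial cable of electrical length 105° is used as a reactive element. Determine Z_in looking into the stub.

tan(βl) = -3.73
For a shorted stub, Z_in = jZ_0·tan(βl)

Z_in ≈ −j187 Ω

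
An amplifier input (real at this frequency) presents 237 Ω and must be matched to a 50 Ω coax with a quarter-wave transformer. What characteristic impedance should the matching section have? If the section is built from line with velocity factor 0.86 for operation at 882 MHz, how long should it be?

Z_qwt ≈ 109 Ω; length ≈ 7.31 cm

Z_qwt = √(Z_0·R_L) = √(50 × 237) = √11850
λ = 0.86·c/f = 0.293 m, so l = λ/4 = 0.0731 m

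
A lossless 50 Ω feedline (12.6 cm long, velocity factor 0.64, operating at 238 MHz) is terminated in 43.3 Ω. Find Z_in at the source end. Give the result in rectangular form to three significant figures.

Z_in ≈ 52.3 + j6.98 Ω

λ = v/f = 0.64·c / 238 MHz = 0.807 m
βl = 2π·l/λ = 2π × 0.156 = 56.2°
tan(βl) = tan(56.2°) = 1.5
Z_in = Z_0·(Z_L + jZ_0·tanβl)/(Z_0 + jZ_L·tanβl)
     = 50·(43.3 + j74.8)/(50 + j64.7)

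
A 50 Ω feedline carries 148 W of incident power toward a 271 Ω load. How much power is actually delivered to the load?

Γ = (271 − 50)/(271 + 50) = 0.688
|Γ|² = 0.474
P_refl = |Γ|²·P_inc = 70.2 W, P_del = (1 − |Γ|²)·P_inc = 77.8 W

P_delivered ≈ 77.8 W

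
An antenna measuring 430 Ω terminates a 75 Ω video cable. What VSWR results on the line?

Γ = (430 − 75)/(430 + 75) = 0.703
VSWR = (1 + 0.703)/(1 − 0.703)

VSWR ≈ 5.73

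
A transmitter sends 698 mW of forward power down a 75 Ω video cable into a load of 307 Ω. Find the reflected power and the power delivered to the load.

Γ = (307 − 75)/(307 + 75) = 0.607
|Γ|² = 0.369
P_refl = |Γ|²·P_inc = 257 mW, P_del = (1 − |Γ|²)·P_inc = 441 mW

P_reflected ≈ 257 mW; P_delivered ≈ 441 mW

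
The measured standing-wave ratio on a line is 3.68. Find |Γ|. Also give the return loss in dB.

|Γ| = (S − 1)/(S + 1) = (3.68 − 1)/(3.68 + 1) = 2.68/4.68
RL = −20·log₁₀|Γ| = −20·log₁₀(0.573)

|Γ| ≈ 0.573; return loss ≈ 4.84 dB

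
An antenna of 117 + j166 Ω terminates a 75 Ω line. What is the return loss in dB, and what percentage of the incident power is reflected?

Γ = (42 + j166)/(192 + j166), |Γ| = 0.675
RL = −20·log₁₀(0.675) = 3.42 dB
P_refl/P_inc = |Γ|² = 0.455

RL ≈ 3.42 dB; 45.5% of incident power reflected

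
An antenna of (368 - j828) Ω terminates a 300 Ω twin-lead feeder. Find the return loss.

RL ≈ 2.15 dB

Γ = (68 − j828)/(668 − j828), |Γ| = 0.781
RL = −20·log₁₀|Γ| = −20·log₁₀(0.781)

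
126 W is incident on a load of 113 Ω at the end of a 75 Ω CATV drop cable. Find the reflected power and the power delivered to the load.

Γ = (113 − 75)/(113 + 75) = 0.202
|Γ|² = 0.0409
P_refl = |Γ|²·P_inc = 5.15 W, P_del = (1 − |Γ|²)·P_inc = 121 W

P_reflected ≈ 5.15 W; P_delivered ≈ 121 W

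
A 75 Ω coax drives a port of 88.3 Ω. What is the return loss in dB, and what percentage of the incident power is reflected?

RL ≈ 21.8 dB; 0.663% of incident power reflected

Γ = (88.3 − 75)/(88.3 + 75) = 0.0814
RL = −20·log₁₀(0.0814) = 21.8 dB
P_refl/P_inc = |Γ|² = 0.00663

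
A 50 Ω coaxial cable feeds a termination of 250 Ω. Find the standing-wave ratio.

VSWR ≈ 5

Γ = (250 − 50)/(250 + 50) = 0.667
VSWR = (1 + 0.667)/(1 − 0.667)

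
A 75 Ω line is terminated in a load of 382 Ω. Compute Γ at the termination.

Γ = (Z_L − Z_0)/(Z_L + Z_0) = (382 − 75)/(382 + 75) = 307/457

Γ = 0.672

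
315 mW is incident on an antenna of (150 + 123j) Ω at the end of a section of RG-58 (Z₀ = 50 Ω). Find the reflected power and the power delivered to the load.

P_reflected ≈ 144 mW; P_delivered ≈ 171 mW

|Γ| = |(100 + j123)/(200 + j123)| = 0.675
|Γ|² = 0.456
P_refl = |Γ|²·P_inc = 144 mW, P_del = (1 − |Γ|²)·P_inc = 171 mW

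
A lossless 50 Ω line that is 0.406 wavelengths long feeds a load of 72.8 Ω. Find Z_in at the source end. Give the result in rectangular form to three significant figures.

Z_in ≈ 54 + j19.2 Ω

βl = 2π × 0.406 = 146°
tan(βl) = tan(146°) = -0.67
Z_in = Z_0·(Z_L + jZ_0·tanβl)/(Z_0 + jZ_L·tanβl)
     = 50·(72.8 − j33.5)/(50 − j48.8)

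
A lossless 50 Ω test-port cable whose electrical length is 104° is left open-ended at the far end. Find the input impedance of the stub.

tan(βl) = -4.01
For an open-ended stub, Z_in = −jZ_0·cot(βl) = −jZ_0/tan(βl)

Z_in ≈ +j12.5 Ω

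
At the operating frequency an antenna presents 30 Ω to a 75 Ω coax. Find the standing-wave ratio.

For a purely resistive load, VSWR = R_L/Z_0 or Z_0/R_L (whichever > 1) = 75/30

VSWR ≈ 2.5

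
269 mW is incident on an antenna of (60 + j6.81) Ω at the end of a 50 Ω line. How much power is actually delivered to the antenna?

|Γ| = |(10 + j6.81)/(110 + j6.81)| = 0.11
|Γ|² = 0.0121
P_refl = |Γ|²·P_inc = 3.24 mW, P_del = (1 − |Γ|²)·P_inc = 266 mW

P_delivered ≈ 266 mW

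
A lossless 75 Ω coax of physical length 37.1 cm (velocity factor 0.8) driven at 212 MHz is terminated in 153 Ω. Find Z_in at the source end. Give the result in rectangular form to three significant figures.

λ = v/f = 0.8·c / 212 MHz = 1.13 m
βl = 2π·l/λ = 2π × 0.328 = 118°
tan(βl) = tan(118°) = -1.88
Z_in = Z_0·(Z_L + jZ_0·tanβl)/(Z_0 + jZ_L·tanβl)
     = 75·(153 − j141)/(75 − j288)

Z_in ≈ 44.1 + j28.3 Ω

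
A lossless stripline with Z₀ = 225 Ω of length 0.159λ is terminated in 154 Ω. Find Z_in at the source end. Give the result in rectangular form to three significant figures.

Z_in ≈ 247 + j87.2 Ω

βl = 2π × 0.159 = 57.2°
tan(βl) = tan(57.2°) = 1.55
Z_in = Z_0·(Z_L + jZ_0·tanβl)/(Z_0 + jZ_L·tanβl)
     = 225·(154 + j350)/(225 + j239)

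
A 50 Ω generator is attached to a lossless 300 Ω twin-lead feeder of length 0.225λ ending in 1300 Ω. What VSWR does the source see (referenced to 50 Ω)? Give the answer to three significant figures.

βl = 2π × 0.225 = 81°
tan(βl) = 6.31
Z_in = Z_0·(Z_L + jZ_0·tanβl)/(Z_0 + jZ_L·tanβl) = 70.9 − j44.9 Ω
Γ_s = (Z_in − Z_s)/(Z_in + Z_s) = (20.9 − j44.9)/(121 − j44.9), |Γ_s| = 0.384
VSWR = (1 + |Γ_s|)/(1 − |Γ_s|)

VSWR ≈ 2.25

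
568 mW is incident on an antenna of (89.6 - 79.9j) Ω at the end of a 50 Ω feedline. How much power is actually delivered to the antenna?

P_delivered ≈ 393 mW

|Γ| = |(39.6 − j79.9)/(139.6 − j79.9)| = 0.554
|Γ|² = 0.307
P_refl = |Γ|²·P_inc = 175 mW, P_del = (1 − |Γ|²)·P_inc = 393 mW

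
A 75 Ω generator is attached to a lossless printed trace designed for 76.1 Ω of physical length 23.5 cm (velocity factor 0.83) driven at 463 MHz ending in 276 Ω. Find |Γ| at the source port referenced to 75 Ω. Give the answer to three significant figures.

|Γ| ≈ 0.571

λ = v/f = 0.83·c / 463 MHz = 0.538 m
βl = 2π·l/λ = 2π × 0.437 = 157°
tan(βl) = -0.418
Z_in = Z_0·(Z_L + jZ_0·tanβl)/(Z_0 + jZ_L·tanβl) = 98.3 + j117 Ω
Γ_s = (Z_in − Z_s)/(Z_in + Z_s) = (23.3 + j117)/(173 + j117), |Γ_s| = 0.571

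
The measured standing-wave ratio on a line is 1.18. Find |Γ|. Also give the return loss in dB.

|Γ| = (S − 1)/(S + 1) = (1.18 − 1)/(1.18 + 1) = 0.18/2.18
RL = −20·log₁₀|Γ| = −20·log₁₀(0.0826)

|Γ| ≈ 0.0826; return loss ≈ 21.7 dB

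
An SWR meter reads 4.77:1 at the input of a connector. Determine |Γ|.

|Γ| = (S − 1)/(S + 1) = (4.77 − 1)/(4.77 + 1) = 3.77/5.77

|Γ| ≈ 0.653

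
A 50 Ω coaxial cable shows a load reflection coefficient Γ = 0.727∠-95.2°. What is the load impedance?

Z_L = Z_0·(1 + Γ)/(1 − Γ) = 50·(0.934 − j0.724)/(1.07 + j0.724)

Z_L ≈ 14.2 − j43.6 Ω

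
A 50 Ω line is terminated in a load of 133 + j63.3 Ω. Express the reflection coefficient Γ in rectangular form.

Γ ≈ 0.512 + j0.169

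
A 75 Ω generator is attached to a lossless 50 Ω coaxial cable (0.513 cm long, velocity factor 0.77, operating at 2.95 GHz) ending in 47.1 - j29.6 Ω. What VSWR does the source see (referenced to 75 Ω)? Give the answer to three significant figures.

λ = v/f = 0.77·c / 2.95 GHz = 0.0783 m
βl = 2π·l/λ = 2π × 0.0655 = 23.6°
tan(βl) = 0.437
Z_in = Z_0·(Z_L + jZ_0·tanβl)/(Z_0 + jZ_L·tanβl) = 32 − j16.6 Ω
Γ_s = (Z_in − Z_s)/(Z_in + Z_s) = (-43 − j16.6)/(107 − j16.6), |Γ_s| = 0.426
VSWR = (1 + |Γ_s|)/(1 − |Γ_s|)

VSWR ≈ 2.48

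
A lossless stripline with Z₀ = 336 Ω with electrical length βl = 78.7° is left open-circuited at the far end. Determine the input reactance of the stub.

tan(βl) = 5
For an open-circuited stub, Z_in = −jZ_0·cot(βl) = −jZ_0/tan(βl)

X_in ≈ -67.1 Ω (capacitive)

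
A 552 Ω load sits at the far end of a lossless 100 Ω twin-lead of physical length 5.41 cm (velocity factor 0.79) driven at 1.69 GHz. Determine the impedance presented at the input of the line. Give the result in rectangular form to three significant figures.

Z_in ≈ 40.2 + j106 Ω

λ = v/f = 0.79·c / 1.69 GHz = 0.14 m
βl = 2π·l/λ = 2π × 0.386 = 139°
tan(βl) = tan(139°) = -0.873
Z_in = Z_0·(Z_L + jZ_0·tanβl)/(Z_0 + jZ_L·tanβl)
     = 100·(552 − j87.3)/(100 − j482)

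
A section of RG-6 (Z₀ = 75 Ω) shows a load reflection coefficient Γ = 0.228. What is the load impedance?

Z_L = Z_0·(1 + Γ)/(1 − Γ) = 75·(1.23)/(0.772)

Z_L ≈ 119 Ω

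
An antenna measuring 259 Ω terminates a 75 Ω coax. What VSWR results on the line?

VSWR ≈ 3.45

Γ = (259 − 75)/(259 + 75) = 0.551
VSWR = (1 + 0.551)/(1 − 0.551)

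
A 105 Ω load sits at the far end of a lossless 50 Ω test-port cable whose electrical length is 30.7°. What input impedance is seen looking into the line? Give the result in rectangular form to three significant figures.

tan(βl) = tan(30.7°) = 0.594
Z_in = Z_0·(Z_L + jZ_0·tanβl)/(Z_0 + jZ_L·tanβl)
     = 50·(105 + j29.7)/(50 + j62.3)

Z_in ≈ 55.6 − j39.6 Ω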